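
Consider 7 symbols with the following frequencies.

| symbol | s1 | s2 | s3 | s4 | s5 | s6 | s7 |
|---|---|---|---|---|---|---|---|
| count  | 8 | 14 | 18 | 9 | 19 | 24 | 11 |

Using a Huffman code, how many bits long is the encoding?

283

Build the Huffman tree bottom-up:
s1(8) + s4(9) → 17
s7(11) + s2(14) → 25
17 + s3(18) → 35
s5(19) + s6(24) → 43
25 + 35 → 60
43 + 60 → 103
The encoded length is the sum of every internal node's weight: 17 + 25 + 35 + 43 + 60 + 103 = 283 bits.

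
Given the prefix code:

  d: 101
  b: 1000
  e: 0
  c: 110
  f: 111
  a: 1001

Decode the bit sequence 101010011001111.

deaaf

Read left to right; each codeword is recognised as soon as it completes (prefix code):
  101→d | 0→e | 1001→a | 1001→a | 111→f
Decoded message: deaaf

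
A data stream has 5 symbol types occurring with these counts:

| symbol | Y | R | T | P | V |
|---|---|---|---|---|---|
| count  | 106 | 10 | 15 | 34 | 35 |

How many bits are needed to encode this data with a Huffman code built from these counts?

378

Build the Huffman tree bottom-up:
combine R(10), T(15) → 25
combine 25, P(34) → 59
combine V(35), 59 → 94
combine 94, Y(106) → 200
Total encoded bits = sum of merged weights = 25 + 59 + 94 + 200 = 378.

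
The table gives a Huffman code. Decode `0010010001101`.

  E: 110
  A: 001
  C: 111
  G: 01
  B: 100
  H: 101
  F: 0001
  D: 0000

AAFH

Read left to right; each codeword is recognised as soon as it completes (prefix code):
  001→A | 001→A | 0001→F | 101→H
Decoded message: AAFH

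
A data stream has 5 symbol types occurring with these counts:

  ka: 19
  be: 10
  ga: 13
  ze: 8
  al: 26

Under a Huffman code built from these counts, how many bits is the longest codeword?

3

Merge the two lowest-weight nodes at each step:
merge ze(8) and be(10): 18
merge ga(13) and 18: 31
merge ka(19) and al(26): 45
merge 31 and 45: 76
The first pair merged (ze, be) ends up deepest, at depth 3.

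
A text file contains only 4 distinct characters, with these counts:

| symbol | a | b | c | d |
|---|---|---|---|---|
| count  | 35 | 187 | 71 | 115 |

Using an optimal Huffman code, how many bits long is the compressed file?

735

Greedily combine the two least-frequent nodes:
a(35) + c(71) → 106
106 + d(115) → 221
b(187) + 221 → 408
The encoded length is the sum of every internal node's weight: 106 + 221 + 408 = 735 bits.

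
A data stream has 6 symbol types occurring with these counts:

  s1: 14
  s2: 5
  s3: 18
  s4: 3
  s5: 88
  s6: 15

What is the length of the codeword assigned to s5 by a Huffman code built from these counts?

Repeatedly merge the two smallest:
merge s4(3) and s2(5): 8
merge 8 and s1(14): 22
merge s6(15) and s3(18): 33
merge 22 and 33: 55
merge 55 and s5(88): 143
s5 is merged only at the final step, so code length = 1.

1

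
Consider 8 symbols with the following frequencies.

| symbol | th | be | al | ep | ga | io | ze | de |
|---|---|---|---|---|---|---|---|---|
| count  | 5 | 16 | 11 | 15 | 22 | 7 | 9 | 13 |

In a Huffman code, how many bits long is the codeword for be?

Repeatedly merge the two smallest:
th(5) + io(7) → 12
ze(9) + al(11) → 20
12 + de(13) → 25
ep(15) + be(16) → 31
20 + ga(22) → 42
25 + 31 → 56
42 + 56 → 98
be's leaf is at depth 3, giving a 3-bit codeword.

3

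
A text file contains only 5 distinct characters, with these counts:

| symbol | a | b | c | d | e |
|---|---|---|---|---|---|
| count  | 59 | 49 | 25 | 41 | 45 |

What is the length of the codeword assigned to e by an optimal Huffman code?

2

Huffman merges, smallest pair first:
combine c(25), d(41) → 66
combine e(45), b(49) → 94
combine a(59), 66 → 125
combine 94, 125 → 219
The subtree containing e is merged 2 times, so code length = 2.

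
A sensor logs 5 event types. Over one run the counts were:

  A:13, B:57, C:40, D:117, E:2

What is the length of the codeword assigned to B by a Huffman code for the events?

2

Huffman merges, smallest pair first:
merge E(2) and A(13): 15
merge 15 and C(40): 55
merge 55 and B(57): 112
merge 112 and D(117): 229
B's leaf is at depth 2, giving a 2-bit codeword.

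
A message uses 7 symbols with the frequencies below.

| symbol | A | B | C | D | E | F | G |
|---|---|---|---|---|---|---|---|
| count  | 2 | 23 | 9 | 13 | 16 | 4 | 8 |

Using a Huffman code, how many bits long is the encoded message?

Greedily combine the two least-frequent nodes:
merge A(2) and F(4): 6
merge 6 and G(8): 14
merge C(9) and D(13): 22
merge 14 and E(16): 30
merge 22 and B(23): 45
merge 30 and 45: 75
Each symbol's bit-cost is frequency × depth; summing gives 192 bits (equivalently 6 + 14 + 22 + 30 + 45 + 75).

192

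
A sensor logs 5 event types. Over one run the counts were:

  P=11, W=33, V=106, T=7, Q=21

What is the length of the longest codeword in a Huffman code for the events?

4

Merge the two lowest-weight nodes at each step:
T(7) + P(11) → 18
18 + Q(21) → 39
W(33) + 39 → 72
72 + V(106) → 178
The rarest symbols sit at the bottom; the longest codeword is 4 bits.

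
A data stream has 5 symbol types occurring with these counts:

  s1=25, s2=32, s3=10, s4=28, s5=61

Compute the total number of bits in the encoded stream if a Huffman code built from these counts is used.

346

Greedily combine the two least-frequent nodes:
s3(10) + s1(25) → 35
s4(28) + s2(32) → 60
35 + 60 → 95
s5(61) + 95 → 156
The encoded length is the sum of every internal node's weight: 35 + 60 + 95 + 156 = 346 bits.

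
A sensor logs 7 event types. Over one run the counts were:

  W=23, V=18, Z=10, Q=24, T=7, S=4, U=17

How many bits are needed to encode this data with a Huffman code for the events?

273

Merge the two smallest weights repeatedly:
combine S(4), T(7) → 11
combine Z(10), 11 → 21
combine U(17), V(18) → 35
combine 21, W(23) → 44
combine Q(24), 35 → 59
combine 44, 59 → 103
Total encoded bits = sum of merged weights = 11 + 21 + 35 + 44 + 59 + 103 = 273.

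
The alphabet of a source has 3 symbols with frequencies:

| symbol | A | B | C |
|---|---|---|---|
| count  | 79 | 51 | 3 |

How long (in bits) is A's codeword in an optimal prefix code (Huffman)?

Huffman merges, smallest pair first:
combine C(3), B(51) → 54
combine 54, A(79) → 133
A is merged only at the final step, so code length = 1.

1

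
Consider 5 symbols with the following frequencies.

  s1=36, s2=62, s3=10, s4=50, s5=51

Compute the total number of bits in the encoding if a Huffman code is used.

Merge the two smallest weights repeatedly:
merge s3(10) and s1(36): 46
merge 46 and s4(50): 96
merge s5(51) and s2(62): 113
merge 96 and 113: 209
The encoded length is the sum of every internal node's weight: 46 + 96 + 113 + 209 = 464 bits.

464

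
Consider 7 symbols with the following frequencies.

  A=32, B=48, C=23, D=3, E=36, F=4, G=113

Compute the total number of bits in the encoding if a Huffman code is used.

Merge the two smallest weights repeatedly:
merge D(3) and F(4): 7
merge 7 and C(23): 30
merge 30 and A(32): 62
merge E(36) and B(48): 84
merge 62 and 84: 146
merge G(113) and 146: 259
The encoded length is the sum of every internal node's weight: 7 + 30 + 62 + 84 + 146 + 259 = 588 bits.

588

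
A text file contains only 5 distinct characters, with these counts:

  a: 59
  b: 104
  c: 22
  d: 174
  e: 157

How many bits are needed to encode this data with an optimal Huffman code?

1113

Greedily combine the two least-frequent nodes:
merge c(22) and a(59): 81
merge 81 and b(104): 185
merge e(157) and d(174): 331
merge 185 and 331: 516
The encoded length is the sum of every internal node's weight: 81 + 185 + 331 + 516 = 1113 bits.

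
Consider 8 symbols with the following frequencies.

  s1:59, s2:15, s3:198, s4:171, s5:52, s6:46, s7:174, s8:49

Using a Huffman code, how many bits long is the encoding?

2031

Merge the two smallest weights repeatedly:
merge s2(15) and s6(46): 61
merge s8(49) and s5(52): 101
merge s1(59) and 61: 120
merge 101 and 120: 221
merge s4(171) and s7(174): 345
merge s3(198) and 221: 419
merge 345 and 419: 764
Each symbol's bit-cost is frequency × depth; summing gives 2031 bits (equivalently 61 + 101 + 120 + 221 + 345 + 419 + 764).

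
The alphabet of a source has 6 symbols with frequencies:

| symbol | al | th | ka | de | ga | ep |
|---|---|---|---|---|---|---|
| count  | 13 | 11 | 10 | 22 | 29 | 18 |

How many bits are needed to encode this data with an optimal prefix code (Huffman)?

Build the Huffman tree bottom-up:
combine ka(10), th(11) → 21
combine al(13), ep(18) → 31
combine 21, de(22) → 43
combine ga(29), 31 → 60
combine 43, 60 → 103
The encoded length is the sum of every internal node's weight: 21 + 31 + 43 + 60 + 103 = 258 bits.

258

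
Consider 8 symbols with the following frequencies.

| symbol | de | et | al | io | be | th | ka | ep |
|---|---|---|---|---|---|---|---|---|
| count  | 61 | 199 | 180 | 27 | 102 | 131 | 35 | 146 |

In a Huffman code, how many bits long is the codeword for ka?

Build the tree from the bottom:
merge io(27) and ka(35): 62
merge de(61) and 62: 123
merge be(102) and 123: 225
merge th(131) and ep(146): 277
merge al(180) and et(199): 379
merge 225 and 277: 502
merge 379 and 502: 881
The subtree containing ka is merged 5 times, so code length = 5.

5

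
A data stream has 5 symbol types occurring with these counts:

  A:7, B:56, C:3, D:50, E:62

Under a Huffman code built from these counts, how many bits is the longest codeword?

4

Merge the two lowest-weight nodes at each step:
combine C(3), A(7) → 10
combine 10, D(50) → 60
combine B(56), 60 → 116
combine E(62), 116 → 178
The first pair merged (C, A) ends up deepest, at depth 4.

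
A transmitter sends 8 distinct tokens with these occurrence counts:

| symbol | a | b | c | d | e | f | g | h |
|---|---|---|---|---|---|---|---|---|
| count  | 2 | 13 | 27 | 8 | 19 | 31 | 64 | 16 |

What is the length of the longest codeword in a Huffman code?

Merge the two lowest-weight nodes at each step:
merge a(2) and d(8): 10
merge 10 and b(13): 23
merge h(16) and e(19): 35
merge 23 and c(27): 50
merge f(31) and 35: 66
merge 50 and g(64): 114
merge 66 and 114: 180
Maximum depth reached is 5.

5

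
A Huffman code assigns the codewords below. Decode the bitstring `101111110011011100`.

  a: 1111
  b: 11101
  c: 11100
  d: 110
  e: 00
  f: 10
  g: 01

Read left to right; each codeword is recognised as soon as it completes (prefix code):
  10→f | 1111→a | 110→d | 01→g | 10→f | 11100→c
Decoded message: fadgfc

fadgfc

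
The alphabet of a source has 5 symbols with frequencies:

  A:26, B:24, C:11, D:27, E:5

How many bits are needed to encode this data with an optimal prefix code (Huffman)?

Build the Huffman tree bottom-up:
merge E(5) and C(11): 16
merge 16 and B(24): 40
merge A(26) and D(27): 53
merge 40 and 53: 93
The encoded length is the sum of every internal node's weight: 16 + 40 + 53 + 93 = 202 bits.

202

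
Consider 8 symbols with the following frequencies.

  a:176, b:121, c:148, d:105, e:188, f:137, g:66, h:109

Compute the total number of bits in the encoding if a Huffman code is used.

3133

Merge the two smallest weights repeatedly:
merge g(66) and d(105): 171
merge h(109) and b(121): 230
merge f(137) and c(148): 285
merge 171 and a(176): 347
merge e(188) and 230: 418
merge 285 and 347: 632
merge 418 and 632: 1050
The encoded length is the sum of every internal node's weight: 171 + 230 + 285 + 347 + 418 + 632 + 1050 = 3133 bits.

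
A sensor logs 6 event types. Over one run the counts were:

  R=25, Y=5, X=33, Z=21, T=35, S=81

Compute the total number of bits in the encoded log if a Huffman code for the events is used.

464

Merge the two smallest weights repeatedly:
merge Y(5) and Z(21): 26
merge R(25) and 26: 51
merge X(33) and T(35): 68
merge 51 and 68: 119
merge S(81) and 119: 200
Each symbol's bit-cost is frequency × depth; summing gives 464 bits (equivalently 26 + 51 + 68 + 119 + 200).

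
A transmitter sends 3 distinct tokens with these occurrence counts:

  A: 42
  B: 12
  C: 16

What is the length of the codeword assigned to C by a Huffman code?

2

Huffman merges, smallest pair first:
merge B(12) and C(16): 28
merge 28 and A(42): 70
The subtree containing C is merged 2 times, so code length = 2.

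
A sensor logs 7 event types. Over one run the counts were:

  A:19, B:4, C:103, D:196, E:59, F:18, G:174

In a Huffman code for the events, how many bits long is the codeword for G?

2

Huffman merges, smallest pair first:
B(4) + F(18) → 22
A(19) + 22 → 41
41 + E(59) → 100
100 + C(103) → 203
G(174) + D(196) → 370
203 + 370 → 573
G's leaf is at depth 2, giving a 2-bit codeword.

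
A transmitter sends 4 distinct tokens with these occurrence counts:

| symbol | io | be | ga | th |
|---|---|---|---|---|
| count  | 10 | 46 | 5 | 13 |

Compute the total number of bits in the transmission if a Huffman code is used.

Merge the two smallest weights repeatedly:
merge ga(5) and io(10): 15
merge th(13) and 15: 28
merge 28 and be(46): 74
Each symbol's bit-cost is frequency × depth; summing gives 117 bits (equivalently 15 + 28 + 74).

117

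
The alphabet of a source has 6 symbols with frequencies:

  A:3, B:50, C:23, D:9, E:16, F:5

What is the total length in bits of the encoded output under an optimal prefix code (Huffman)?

Build the Huffman tree bottom-up:
merge A(3) and F(5): 8
merge 8 and D(9): 17
merge E(16) and 17: 33
merge C(23) and 33: 56
merge B(50) and 56: 106
Each symbol's bit-cost is frequency × depth; summing gives 220 bits (equivalently 8 + 17 + 33 + 56 + 106).

220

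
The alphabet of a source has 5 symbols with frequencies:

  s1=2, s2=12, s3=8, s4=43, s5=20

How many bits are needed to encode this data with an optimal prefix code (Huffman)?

Greedily combine the two least-frequent nodes:
combine s1(2), s3(8) → 10
combine 10, s2(12) → 22
combine s5(20), 22 → 42
combine 42, s4(43) → 85
Each symbol's bit-cost is frequency × depth; summing gives 159 bits (equivalently 10 + 22 + 42 + 85).

159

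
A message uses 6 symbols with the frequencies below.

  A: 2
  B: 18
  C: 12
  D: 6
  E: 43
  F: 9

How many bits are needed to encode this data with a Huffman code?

Greedily combine the two least-frequent nodes:
merge A(2) and D(6): 8
merge 8 and F(9): 17
merge C(12) and 17: 29
merge B(18) and 29: 47
merge E(43) and 47: 90
The encoded length is the sum of every internal node's weight: 8 + 17 + 29 + 47 + 90 = 191 bits.

191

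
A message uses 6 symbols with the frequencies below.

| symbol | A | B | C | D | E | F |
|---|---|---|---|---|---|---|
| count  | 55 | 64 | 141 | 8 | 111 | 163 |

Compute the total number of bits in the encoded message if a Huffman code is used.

Greedily combine the two least-frequent nodes:
combine D(8), A(55) → 63
combine 63, B(64) → 127
combine E(111), 127 → 238
combine C(141), F(163) → 304
combine 238, 304 → 542
The encoded length is the sum of every internal node's weight: 63 + 127 + 238 + 304 + 542 = 1274 bits.

1274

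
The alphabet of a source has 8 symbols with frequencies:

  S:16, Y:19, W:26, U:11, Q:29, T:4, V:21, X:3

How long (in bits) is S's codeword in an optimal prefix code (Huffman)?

Huffman merges, smallest pair first:
X(3) + T(4) → 7
7 + U(11) → 18
S(16) + 18 → 34
Y(19) + V(21) → 40
W(26) + Q(29) → 55
34 + 40 → 74
55 + 74 → 129
S's leaf is at depth 3, giving a 3-bit codeword.

3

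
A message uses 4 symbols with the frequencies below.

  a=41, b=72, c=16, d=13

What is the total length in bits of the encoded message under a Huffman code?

241

Build the Huffman tree bottom-up:
merge d(13) and c(16): 29
merge 29 and a(41): 70
merge 70 and b(72): 142
Total encoded bits = sum of merged weights = 29 + 70 + 142 = 241.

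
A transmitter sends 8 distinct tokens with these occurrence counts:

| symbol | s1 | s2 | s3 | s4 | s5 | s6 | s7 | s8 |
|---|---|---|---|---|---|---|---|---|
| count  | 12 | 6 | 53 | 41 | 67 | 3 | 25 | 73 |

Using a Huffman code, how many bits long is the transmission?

Merge the two smallest weights repeatedly:
s6(3) + s2(6) → 9
9 + s1(12) → 21
21 + s7(25) → 46
s4(41) + 46 → 87
s3(53) + s5(67) → 120
s8(73) + 87 → 160
120 + 160 → 280
The encoded length is the sum of every internal node's weight: 9 + 21 + 46 + 87 + 120 + 160 + 280 = 723 bits.

723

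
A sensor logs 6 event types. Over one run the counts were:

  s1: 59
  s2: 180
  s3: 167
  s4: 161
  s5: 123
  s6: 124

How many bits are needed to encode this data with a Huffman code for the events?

2095

Merge the two smallest weights repeatedly:
combine s1(59), s5(123) → 182
combine s6(124), s4(161) → 285
combine s3(167), s2(180) → 347
combine 182, 285 → 467
combine 347, 467 → 814
The encoded length is the sum of every internal node's weight: 182 + 285 + 347 + 467 + 814 = 2095 bits.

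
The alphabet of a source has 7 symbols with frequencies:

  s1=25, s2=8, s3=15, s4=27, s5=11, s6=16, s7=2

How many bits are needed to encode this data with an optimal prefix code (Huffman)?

Merge the two smallest weights repeatedly:
combine s7(2), s2(8) → 10
combine 10, s5(11) → 21
combine s3(15), s6(16) → 31
combine 21, s1(25) → 46
combine s4(27), 31 → 58
combine 46, 58 → 104
The encoded length is the sum of every internal node's weight: 10 + 21 + 31 + 46 + 58 + 104 = 270 bits.

270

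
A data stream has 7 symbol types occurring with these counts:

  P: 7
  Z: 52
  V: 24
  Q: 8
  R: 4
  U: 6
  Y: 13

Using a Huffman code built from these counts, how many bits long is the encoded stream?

Greedily combine the two least-frequent nodes:
combine R(4), U(6) → 10
combine P(7), Q(8) → 15
combine 10, Y(13) → 23
combine 15, 23 → 38
combine V(24), 38 → 62
combine Z(52), 62 → 114
Total encoded bits = sum of merged weights = 10 + 15 + 23 + 38 + 62 + 114 = 262.

262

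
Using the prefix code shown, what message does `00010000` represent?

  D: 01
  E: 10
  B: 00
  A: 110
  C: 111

BDBB

Read left to right; each codeword is recognised as soon as it completes (prefix code):
  00→B | 01→D | 00→B | 00→B
Decoded message: BDBB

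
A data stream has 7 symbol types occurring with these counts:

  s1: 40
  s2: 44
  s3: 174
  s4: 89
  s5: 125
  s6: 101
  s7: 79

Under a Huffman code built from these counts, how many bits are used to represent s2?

Build the tree from the bottom:
merge s1(40) and s2(44): 84
merge s7(79) and 84: 163
merge s4(89) and s6(101): 190
merge s5(125) and 163: 288
merge s3(174) and 190: 364
merge 288 and 364: 652
s2 sits 4 levels below the root, so its codeword is 4 bits.

4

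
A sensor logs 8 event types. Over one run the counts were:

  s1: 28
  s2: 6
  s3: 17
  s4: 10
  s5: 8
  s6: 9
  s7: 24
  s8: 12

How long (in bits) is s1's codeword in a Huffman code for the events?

Build the tree from the bottom:
combine s2(6), s5(8) → 14
combine s6(9), s4(10) → 19
combine s8(12), 14 → 26
combine s3(17), 19 → 36
combine s7(24), 26 → 50
combine s1(28), 36 → 64
combine 50, 64 → 114
The subtree containing s1 is merged 2 times, so code length = 2.

2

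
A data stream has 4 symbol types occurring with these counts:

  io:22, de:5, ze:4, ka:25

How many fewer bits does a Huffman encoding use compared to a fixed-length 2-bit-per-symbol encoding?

Fixed-length: 2 bits × 56 symbols = 112 bits.
Huffman merges:
combine ze(4), de(5) → 9
combine 9, io(22) → 31
combine ka(25), 31 → 56
Huffman total = 9 + 31 + 56 = 96 bits.
Saving = 112 − 96 = 16 bits.

16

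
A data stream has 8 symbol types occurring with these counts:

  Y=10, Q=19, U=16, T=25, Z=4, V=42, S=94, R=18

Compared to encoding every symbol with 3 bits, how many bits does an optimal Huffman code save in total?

Fixed-length: 3 bits × 228 symbols = 684 bits.
Huffman merges:
Z(4) + Y(10) → 14
14 + U(16) → 30
R(18) + Q(19) → 37
T(25) + 30 → 55
37 + V(42) → 79
55 + 79 → 134
S(94) + 134 → 228
Huffman total = 14 + 30 + 37 + 55 + 79 + 134 + 228 = 577 bits.
Saving = 684 − 577 = 107 bits.

107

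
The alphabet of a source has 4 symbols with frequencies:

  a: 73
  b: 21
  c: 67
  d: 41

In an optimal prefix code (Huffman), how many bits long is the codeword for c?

Build the tree from the bottom:
combine b(21), d(41) → 62
combine 62, c(67) → 129
combine a(73), 129 → 202
The subtree containing c is merged 2 times, so code length = 2.

2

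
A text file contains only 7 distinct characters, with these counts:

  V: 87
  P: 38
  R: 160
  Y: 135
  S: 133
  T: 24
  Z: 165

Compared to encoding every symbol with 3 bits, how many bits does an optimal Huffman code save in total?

263

Fixed-length: 3 bits × 742 symbols = 2226 bits.
Huffman merges:
T(24) + P(38) → 62
62 + V(87) → 149
S(133) + Y(135) → 268
149 + R(160) → 309
Z(165) + 268 → 433
309 + 433 → 742
Huffman total = 62 + 149 + 268 + 309 + 433 + 742 = 1963 bits.
Saving = 2226 − 1963 = 263 bits.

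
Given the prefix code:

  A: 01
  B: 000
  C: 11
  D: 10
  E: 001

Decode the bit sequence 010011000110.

Read left to right; each codeword is recognised as soon as it completes (prefix code):
  01→A | 001→E | 10→D | 001→E | 10→D
Decoded message: AEDED

AEDED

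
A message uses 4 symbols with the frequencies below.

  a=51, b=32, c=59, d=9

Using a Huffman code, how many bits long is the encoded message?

284

Build the Huffman tree bottom-up:
merge d(9) and b(32): 41
merge 41 and a(51): 92
merge c(59) and 92: 151
The encoded length is the sum of every internal node's weight: 41 + 92 + 151 = 284 bits.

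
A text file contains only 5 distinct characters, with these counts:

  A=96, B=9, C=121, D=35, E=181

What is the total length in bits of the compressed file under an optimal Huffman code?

Build the Huffman tree bottom-up:
B(9) + D(35) → 44
44 + A(96) → 140
C(121) + 140 → 261
E(181) + 261 → 442
The encoded length is the sum of every internal node's weight: 44 + 140 + 261 + 442 = 887 bits.

887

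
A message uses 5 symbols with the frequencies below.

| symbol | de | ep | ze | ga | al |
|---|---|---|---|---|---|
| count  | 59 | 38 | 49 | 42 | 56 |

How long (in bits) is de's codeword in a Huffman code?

2

Huffman merges, smallest pair first:
merge ep(38) and ga(42): 80
merge ze(49) and al(56): 105
merge de(59) and 80: 139
merge 105 and 139: 244
de's leaf is at depth 2, giving a 2-bit codeword.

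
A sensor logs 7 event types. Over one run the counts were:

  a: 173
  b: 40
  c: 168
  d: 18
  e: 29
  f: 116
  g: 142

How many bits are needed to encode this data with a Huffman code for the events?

1709

Greedily combine the two least-frequent nodes:
d(18) + e(29) → 47
b(40) + 47 → 87
87 + f(116) → 203
g(142) + c(168) → 310
a(173) + 203 → 376
310 + 376 → 686
The encoded length is the sum of every internal node's weight: 47 + 87 + 203 + 310 + 376 + 686 = 1709 bits.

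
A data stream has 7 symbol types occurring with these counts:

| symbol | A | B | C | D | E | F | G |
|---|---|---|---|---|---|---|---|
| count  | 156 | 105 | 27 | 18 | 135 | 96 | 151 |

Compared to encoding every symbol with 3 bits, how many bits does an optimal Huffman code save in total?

Fixed-length: 3 bits × 688 symbols = 2064 bits.
Huffman merges:
D(18) + C(27) → 45
45 + F(96) → 141
B(105) + E(135) → 240
141 + G(151) → 292
A(156) + 240 → 396
292 + 396 → 688
Huffman total = 45 + 141 + 240 + 292 + 396 + 688 = 1802 bits.
Saving = 2064 − 1802 = 262 bits.

262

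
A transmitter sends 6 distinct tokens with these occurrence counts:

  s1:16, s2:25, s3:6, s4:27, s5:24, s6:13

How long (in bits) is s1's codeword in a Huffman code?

Build the tree from the bottom:
merge s3(6) and s6(13): 19
merge s1(16) and 19: 35
merge s5(24) and s2(25): 49
merge s4(27) and 35: 62
merge 49 and 62: 111
The subtree containing s1 is merged 3 times, so code length = 3.

3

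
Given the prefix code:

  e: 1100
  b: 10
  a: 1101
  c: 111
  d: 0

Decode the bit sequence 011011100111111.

daecc

Read left to right; each codeword is recognised as soon as it completes (prefix code):
  0→d | 1101→a | 1100→e | 111→c | 111→c
Decoded message: daecc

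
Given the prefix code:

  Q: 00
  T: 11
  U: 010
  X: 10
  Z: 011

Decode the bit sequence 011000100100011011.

ZQUUQTZ

Read left to right; each codeword is recognised as soon as it completes (prefix code):
  011→Z | 00→Q | 010→U | 010→U | 00→Q | 11→T | 011→Z
Decoded message: ZQUUQTZ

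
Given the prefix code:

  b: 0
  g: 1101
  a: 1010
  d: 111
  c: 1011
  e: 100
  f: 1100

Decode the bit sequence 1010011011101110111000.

Read left to right; each codeword is recognised as soon as it completes (prefix code):
  1010→a | 0→b | 1101→g | 1101→g | 1101→g | 1100→f | 0→b
Decoded message: abgggfb

abgggfb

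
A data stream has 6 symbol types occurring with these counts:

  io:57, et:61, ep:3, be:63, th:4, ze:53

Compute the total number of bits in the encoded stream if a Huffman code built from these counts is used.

Build the Huffman tree bottom-up:
combine ep(3), th(4) → 7
combine 7, ze(53) → 60
combine io(57), 60 → 117
combine et(61), be(63) → 124
combine 117, 124 → 241
Each symbol's bit-cost is frequency × depth; summing gives 549 bits (equivalently 7 + 60 + 117 + 124 + 241).

549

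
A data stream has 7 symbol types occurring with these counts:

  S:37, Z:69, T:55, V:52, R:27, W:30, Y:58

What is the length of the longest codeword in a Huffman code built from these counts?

4

Merge the two lowest-weight nodes at each step:
merge R(27) and W(30): 57
merge S(37) and V(52): 89
merge T(55) and 57: 112
merge Y(58) and Z(69): 127
merge 89 and 112: 201
merge 127 and 201: 328
Maximum depth reached is 4.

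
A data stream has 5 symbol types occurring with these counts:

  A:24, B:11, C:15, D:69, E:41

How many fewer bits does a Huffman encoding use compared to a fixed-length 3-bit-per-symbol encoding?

Fixed-length: 3 bits × 160 symbols = 480 bits.
Huffman merges:
combine B(11), C(15) → 26
combine A(24), 26 → 50
combine E(41), 50 → 91
combine D(69), 91 → 160
Huffman total = 26 + 50 + 91 + 160 = 327 bits.
Saving = 480 − 327 = 153 bits.

153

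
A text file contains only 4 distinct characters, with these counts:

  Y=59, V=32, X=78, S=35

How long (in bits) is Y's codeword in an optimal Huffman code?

Repeatedly merge the two smallest:
V(32) + S(35) → 67
Y(59) + 67 → 126
X(78) + 126 → 204
Y's leaf is at depth 2, giving a 2-bit codeword.

2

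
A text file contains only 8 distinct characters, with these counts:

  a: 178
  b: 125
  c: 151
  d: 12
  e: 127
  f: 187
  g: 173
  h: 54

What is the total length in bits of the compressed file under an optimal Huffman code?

Build the Huffman tree bottom-up:
d(12) + h(54) → 66
66 + b(125) → 191
e(127) + c(151) → 278
g(173) + a(178) → 351
f(187) + 191 → 378
278 + 351 → 629
378 + 629 → 1007
The encoded length is the sum of every internal node's weight: 66 + 191 + 278 + 351 + 378 + 629 + 1007 = 2900 bits.

2900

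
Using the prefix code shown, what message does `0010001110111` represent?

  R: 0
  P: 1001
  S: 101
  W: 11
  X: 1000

RRXWSW

Read left to right; each codeword is recognised as soon as it completes (prefix code):
  0→R | 0→R | 1000→X | 11→W | 101→S | 11→W
Decoded message: RRXWSW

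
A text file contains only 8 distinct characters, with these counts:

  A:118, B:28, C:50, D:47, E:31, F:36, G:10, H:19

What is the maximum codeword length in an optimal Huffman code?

4

Merge the two lowest-weight nodes at each step:
merge G(10) and H(19): 29
merge B(28) and 29: 57
merge E(31) and F(36): 67
merge D(47) and C(50): 97
merge 57 and 67: 124
merge 97 and A(118): 215
merge 124 and 215: 339
The first pair merged (G, H) ends up deepest, at depth 4.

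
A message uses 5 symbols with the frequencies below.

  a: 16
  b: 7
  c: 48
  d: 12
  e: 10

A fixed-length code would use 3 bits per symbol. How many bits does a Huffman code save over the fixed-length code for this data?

96

Fixed-length: 3 bits × 93 symbols = 279 bits.
Huffman merges:
merge b(7) and e(10): 17
merge d(12) and a(16): 28
merge 17 and 28: 45
merge 45 and c(48): 93
Huffman total = 17 + 28 + 45 + 93 = 183 bits.
Saving = 279 − 183 = 96 bits.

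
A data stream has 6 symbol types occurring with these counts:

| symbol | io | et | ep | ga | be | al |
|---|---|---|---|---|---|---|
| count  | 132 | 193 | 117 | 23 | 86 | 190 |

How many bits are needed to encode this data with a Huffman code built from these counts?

Greedily combine the two least-frequent nodes:
ga(23) + be(86) → 109
109 + ep(117) → 226
io(132) + al(190) → 322
et(193) + 226 → 419
322 + 419 → 741
The encoded length is the sum of every internal node's weight: 109 + 226 + 322 + 419 + 741 = 1817 bits.

1817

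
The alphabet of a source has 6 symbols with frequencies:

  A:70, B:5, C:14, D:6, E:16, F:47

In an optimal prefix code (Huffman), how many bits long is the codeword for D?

Repeatedly merge the two smallest:
B(5) + D(6) → 11
11 + C(14) → 25
E(16) + 25 → 41
41 + F(47) → 88
A(70) + 88 → 158
D sits 5 levels below the root, so its codeword is 5 bits.

5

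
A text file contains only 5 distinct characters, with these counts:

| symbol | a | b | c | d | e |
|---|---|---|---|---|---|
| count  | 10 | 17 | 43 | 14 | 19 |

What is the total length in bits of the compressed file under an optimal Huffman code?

Greedily combine the two least-frequent nodes:
merge a(10) and d(14): 24
merge b(17) and e(19): 36
merge 24 and 36: 60
merge c(43) and 60: 103
Each symbol's bit-cost is frequency × depth; summing gives 223 bits (equivalently 24 + 36 + 60 + 103).

223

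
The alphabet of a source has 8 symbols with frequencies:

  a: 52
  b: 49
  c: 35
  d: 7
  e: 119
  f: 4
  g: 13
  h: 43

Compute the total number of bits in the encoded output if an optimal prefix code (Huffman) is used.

822

Merge the two smallest weights repeatedly:
combine f(4), d(7) → 11
combine 11, g(13) → 24
combine 24, c(35) → 59
combine h(43), b(49) → 92
combine a(52), 59 → 111
combine 92, 111 → 203
combine e(119), 203 → 322
Total encoded bits = sum of merged weights = 11 + 24 + 59 + 92 + 111 + 203 + 322 = 822.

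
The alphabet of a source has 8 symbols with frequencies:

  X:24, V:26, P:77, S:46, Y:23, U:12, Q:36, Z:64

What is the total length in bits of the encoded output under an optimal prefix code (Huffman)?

868

Greedily combine the two least-frequent nodes:
merge U(12) and Y(23): 35
merge X(24) and V(26): 50
merge 35 and Q(36): 71
merge S(46) and 50: 96
merge Z(64) and 71: 135
merge P(77) and 96: 173
merge 135 and 173: 308
Total encoded bits = sum of merged weights = 35 + 50 + 71 + 96 + 135 + 173 + 308 = 868.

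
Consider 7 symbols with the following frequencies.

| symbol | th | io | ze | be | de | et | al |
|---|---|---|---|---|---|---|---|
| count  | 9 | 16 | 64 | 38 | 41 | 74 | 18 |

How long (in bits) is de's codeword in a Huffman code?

Huffman merges, smallest pair first:
merge th(9) and io(16): 25
merge al(18) and 25: 43
merge be(38) and de(41): 79
merge 43 and ze(64): 107
merge et(74) and 79: 153
merge 107 and 153: 260
The subtree containing de is merged 3 times, so code length = 3.

3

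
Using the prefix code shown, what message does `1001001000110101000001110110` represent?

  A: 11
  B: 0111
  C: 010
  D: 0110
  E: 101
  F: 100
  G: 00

Read left to right; each codeword is recognised as soon as it completes (prefix code):
  100→F | 100→F | 100→F | 0110→D | 101→E | 00→G | 00→G | 0111→B | 0110→D
Decoded message: FFFDEGGBD

FFFDEGGBD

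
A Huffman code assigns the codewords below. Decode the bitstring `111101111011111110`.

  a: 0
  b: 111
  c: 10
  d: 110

Read left to right; each codeword is recognised as soon as it completes (prefix code):
  111→b | 10→c | 111→b | 10→c | 111→b | 111→b | 10→c
Decoded message: bcbcbbc

bcbcbbc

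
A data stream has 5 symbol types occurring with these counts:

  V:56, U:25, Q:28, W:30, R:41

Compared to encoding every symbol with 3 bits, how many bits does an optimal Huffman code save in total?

Fixed-length: 3 bits × 180 symbols = 540 bits.
Huffman merges:
merge U(25) and Q(28): 53
merge W(30) and R(41): 71
merge 53 and V(56): 109
merge 71 and 109: 180
Huffman total = 53 + 71 + 109 + 180 = 413 bits.
Saving = 540 − 413 = 127 bits.

127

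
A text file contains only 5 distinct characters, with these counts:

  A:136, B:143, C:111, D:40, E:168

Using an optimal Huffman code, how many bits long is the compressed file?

Greedily combine the two least-frequent nodes:
D(40) + C(111) → 151
A(136) + B(143) → 279
151 + E(168) → 319
279 + 319 → 598
The encoded length is the sum of every internal node's weight: 151 + 279 + 319 + 598 = 1347 bits.

1347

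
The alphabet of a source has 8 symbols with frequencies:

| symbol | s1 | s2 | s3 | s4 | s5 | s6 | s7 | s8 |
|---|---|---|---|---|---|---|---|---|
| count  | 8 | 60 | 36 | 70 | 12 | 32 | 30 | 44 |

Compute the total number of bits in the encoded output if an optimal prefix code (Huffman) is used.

Greedily combine the two least-frequent nodes:
combine s1(8), s5(12) → 20
combine 20, s7(30) → 50
combine s6(32), s3(36) → 68
combine s8(44), 50 → 94
combine s2(60), 68 → 128
combine s4(70), 94 → 164
combine 128, 164 → 292
Each symbol's bit-cost is frequency × depth; summing gives 816 bits (equivalently 20 + 50 + 68 + 94 + 128 + 164 + 292).

816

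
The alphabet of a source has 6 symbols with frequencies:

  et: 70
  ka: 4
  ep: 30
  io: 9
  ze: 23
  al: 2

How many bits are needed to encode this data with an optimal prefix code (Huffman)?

Build the Huffman tree bottom-up:
combine al(2), ka(4) → 6
combine 6, io(9) → 15
combine 15, ze(23) → 38
combine ep(30), 38 → 68
combine 68, et(70) → 138
Each symbol's bit-cost is frequency × depth; summing gives 265 bits (equivalently 6 + 15 + 38 + 68 + 138).

265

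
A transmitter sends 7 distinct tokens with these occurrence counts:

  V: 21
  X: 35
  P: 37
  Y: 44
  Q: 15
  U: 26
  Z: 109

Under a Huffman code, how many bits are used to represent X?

4

Build the tree from the bottom:
Q(15) + V(21) → 36
U(26) + X(35) → 61
36 + P(37) → 73
Y(44) + 61 → 105
73 + 105 → 178
Z(109) + 178 → 287
X sits 4 levels below the root, so its codeword is 4 bits.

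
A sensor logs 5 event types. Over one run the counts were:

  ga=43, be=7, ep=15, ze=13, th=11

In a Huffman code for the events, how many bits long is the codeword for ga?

1

Huffman merges, smallest pair first:
merge be(7) and th(11): 18
merge ze(13) and ep(15): 28
merge 18 and 28: 46
merge ga(43) and 46: 89
ga sits one level below the root: a 1-bit codeword.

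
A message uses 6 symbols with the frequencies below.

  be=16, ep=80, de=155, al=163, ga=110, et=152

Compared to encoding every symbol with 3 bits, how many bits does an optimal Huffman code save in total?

Fixed-length: 3 bits × 676 symbols = 2028 bits.
Huffman merges:
merge be(16) and ep(80): 96
merge 96 and ga(110): 206
merge et(152) and de(155): 307
merge al(163) and 206: 369
merge 307 and 369: 676
Huffman total = 96 + 206 + 307 + 369 + 676 = 1654 bits.
Saving = 2028 − 1654 = 374 bits.

374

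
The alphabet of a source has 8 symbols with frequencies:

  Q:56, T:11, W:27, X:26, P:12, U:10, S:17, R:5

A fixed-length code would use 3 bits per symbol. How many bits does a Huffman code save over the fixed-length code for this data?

45

Fixed-length: 3 bits × 164 symbols = 492 bits.
Huffman merges:
merge R(5) and U(10): 15
merge T(11) and P(12): 23
merge 15 and S(17): 32
merge 23 and X(26): 49
merge W(27) and 32: 59
merge 49 and Q(56): 105
merge 59 and 105: 164
Huffman total = 15 + 23 + 32 + 49 + 59 + 105 + 164 = 447 bits.
Saving = 492 − 447 = 45 bits.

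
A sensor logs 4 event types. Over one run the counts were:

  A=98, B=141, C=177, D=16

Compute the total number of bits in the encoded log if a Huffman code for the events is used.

801

Greedily combine the two least-frequent nodes:
D(16) + A(98) → 114
114 + B(141) → 255
C(177) + 255 → 432
The encoded length is the sum of every internal node's weight: 114 + 255 + 432 = 801 bits.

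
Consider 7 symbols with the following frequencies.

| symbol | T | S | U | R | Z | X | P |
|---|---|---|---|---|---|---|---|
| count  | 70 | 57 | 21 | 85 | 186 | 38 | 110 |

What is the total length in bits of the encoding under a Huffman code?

1464

Merge the two smallest weights repeatedly:
U(21) + X(38) → 59
S(57) + 59 → 116
T(70) + R(85) → 155
P(110) + 116 → 226
155 + Z(186) → 341
226 + 341 → 567
The encoded length is the sum of every internal node's weight: 59 + 116 + 155 + 226 + 341 + 567 = 1464 bits.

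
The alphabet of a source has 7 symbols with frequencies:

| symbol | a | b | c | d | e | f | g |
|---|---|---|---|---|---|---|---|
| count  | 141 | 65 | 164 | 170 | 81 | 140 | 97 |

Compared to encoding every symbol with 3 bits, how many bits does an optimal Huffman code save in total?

188

Fixed-length: 3 bits × 858 symbols = 2574 bits.
Huffman merges:
b(65) + e(81) → 146
g(97) + f(140) → 237
a(141) + 146 → 287
c(164) + d(170) → 334
237 + 287 → 524
334 + 524 → 858
Huffman total = 146 + 237 + 287 + 334 + 524 + 858 = 2386 bits.
Saving = 2574 − 2386 = 188 bits.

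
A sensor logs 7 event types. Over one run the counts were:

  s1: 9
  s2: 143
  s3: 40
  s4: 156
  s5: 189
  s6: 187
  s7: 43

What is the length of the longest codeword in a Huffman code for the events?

Merge the two lowest-weight nodes at each step:
combine s1(9), s3(40) → 49
combine s7(43), 49 → 92
combine 92, s2(143) → 235
combine s4(156), s6(187) → 343
combine s5(189), 235 → 424
combine 343, 424 → 767
The first pair merged (s1, s3) ends up deepest, at depth 5.

5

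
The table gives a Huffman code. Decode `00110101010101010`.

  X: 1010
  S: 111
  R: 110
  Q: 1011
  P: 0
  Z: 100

Read left to right; each codeword is recognised as soon as it completes (prefix code):
  0→P | 0→P | 110→R | 1010→X | 1010→X | 1010→X
Decoded message: PPRXXX

PPRXXX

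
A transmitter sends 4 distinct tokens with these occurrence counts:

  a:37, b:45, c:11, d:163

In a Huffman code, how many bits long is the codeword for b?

2

Huffman merges, smallest pair first:
c(11) + a(37) → 48
b(45) + 48 → 93
93 + d(163) → 256
b's leaf is at depth 2, giving a 2-bit codeword.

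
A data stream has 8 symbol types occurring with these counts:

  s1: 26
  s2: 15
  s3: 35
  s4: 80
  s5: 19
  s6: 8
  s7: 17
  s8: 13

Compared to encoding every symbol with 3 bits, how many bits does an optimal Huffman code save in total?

67

Fixed-length: 3 bits × 213 symbols = 639 bits.
Huffman merges:
merge s6(8) and s8(13): 21
merge s2(15) and s7(17): 32
merge s5(19) and 21: 40
merge s1(26) and 32: 58
merge s3(35) and 40: 75
merge 58 and 75: 133
merge s4(80) and 133: 213
Huffman total = 21 + 32 + 40 + 58 + 75 + 133 + 213 = 572 bits.
Saving = 639 − 572 = 67 bits.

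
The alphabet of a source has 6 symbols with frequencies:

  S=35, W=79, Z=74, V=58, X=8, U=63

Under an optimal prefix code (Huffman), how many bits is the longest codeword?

4

Merge the two lowest-weight nodes at each step:
combine X(8), S(35) → 43
combine 43, V(58) → 101
combine U(63), Z(74) → 137
combine W(79), 101 → 180
combine 137, 180 → 317
The first pair merged (X, S) ends up deepest, at depth 4.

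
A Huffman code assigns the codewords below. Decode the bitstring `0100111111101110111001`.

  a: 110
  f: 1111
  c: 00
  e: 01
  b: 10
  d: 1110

Read left to right; each codeword is recognised as soon as it completes (prefix code):
  01→e | 00→c | 1111→f | 1110→d | 1110→d | 1110→d | 01→e
Decoded message: ecfddde

ecfddde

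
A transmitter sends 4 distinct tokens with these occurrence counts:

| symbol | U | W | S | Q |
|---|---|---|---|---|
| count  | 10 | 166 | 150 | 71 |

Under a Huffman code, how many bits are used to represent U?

Repeatedly merge the two smallest:
merge U(10) and Q(71): 81
merge 81 and S(150): 231
merge W(166) and 231: 397
U's leaf is at depth 3, giving a 3-bit codeword.

3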